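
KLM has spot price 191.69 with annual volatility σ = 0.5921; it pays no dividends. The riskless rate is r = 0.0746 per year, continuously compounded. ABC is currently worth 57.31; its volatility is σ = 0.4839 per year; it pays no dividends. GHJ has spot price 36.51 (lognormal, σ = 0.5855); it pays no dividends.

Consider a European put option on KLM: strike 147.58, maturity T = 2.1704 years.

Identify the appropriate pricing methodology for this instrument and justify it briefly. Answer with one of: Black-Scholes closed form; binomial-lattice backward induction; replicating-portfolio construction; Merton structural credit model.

framework: Black-Scholes closed form

Key observation: with KLM following a GBM at constant σ and r, the European put struck at 147.58 prices in closed form — nothing here needs a stepwise model or a balance sheet.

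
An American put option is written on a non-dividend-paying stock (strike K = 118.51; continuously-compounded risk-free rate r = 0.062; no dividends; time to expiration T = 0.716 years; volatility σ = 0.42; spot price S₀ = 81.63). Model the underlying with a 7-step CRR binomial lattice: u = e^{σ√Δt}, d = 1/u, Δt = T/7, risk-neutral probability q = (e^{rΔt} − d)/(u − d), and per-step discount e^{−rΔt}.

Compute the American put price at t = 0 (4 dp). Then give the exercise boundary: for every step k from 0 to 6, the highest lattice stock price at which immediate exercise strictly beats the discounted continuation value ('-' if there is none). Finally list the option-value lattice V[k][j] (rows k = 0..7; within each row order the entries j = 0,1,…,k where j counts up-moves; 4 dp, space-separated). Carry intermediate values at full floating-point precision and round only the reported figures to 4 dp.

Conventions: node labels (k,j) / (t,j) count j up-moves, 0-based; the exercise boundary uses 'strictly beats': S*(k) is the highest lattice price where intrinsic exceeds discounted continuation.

price = 37.2746
boundary = - 71.3696 81.6300 71.3696 81.6300 93.3655 81.6300
tree:
37.2746
47.1404 27.4933
56.1111 36.8800 18.0834
63.9543 47.1404 26.4224 9.6416
70.8116 56.1111 36.8800 15.8844 3.2711
76.8070 63.9543 47.1404 25.1445 6.4557 0.0000
82.0489 70.8116 56.1111 36.8800 12.7407 0.0000 0.0000
86.6318 76.8070 63.9543 47.1404 25.1445 0.0000 0.0000 0.0000

params: Δt=0.10229 u=1.14376 d=0.87431 q=0.49008 e^(-rΔt)=0.99368
t_7 payoffs: 86.6318 76.8070 63.9543 47.1404 25.1445 0.0000 0.0000 0.0000
t_6: node(6,0) S=36.4611 payoff=82.0489 vs cont=81.2997 → 82.0489 [stop]  node(6,1) S=47.6984 payoff=70.8116 vs cont=70.0625 → 70.8116 [stop]  node(6,2) S=62.3989 payoff=56.1111 vs cont=55.3620 → 56.1111 [stop]  node(6,3) S=81.6300 payoff=36.8800 vs cont=36.1308 → 36.8800 [stop]  node(6,4) S=106.7881 payoff=11.7219 vs cont=12.7407 → 12.7407 [wait]  node(6,5) S=139.6999 payoff=0.0000 vs cont=0.0000 → 0.0000 [wait]  node(6,6) S=182.7550 payoff=0.0000 vs cont=0.0000 → 0.0000 [wait]  ⇒ S*(6)=81.6300
t_5: node(5,0) S=41.7030 payoff=76.8070 vs cont=76.0579 → 76.8070 [stop]  node(5,1) S=54.5557 payoff=63.9543 vs cont=63.2051 → 63.9543 [stop]  node(5,2) S=71.3696 payoff=47.1404 vs cont=46.3912 → 47.1404 [stop]  node(5,3) S=93.3655 payoff=25.1445 vs cont=24.8915 → 25.1445 [stop]  node(5,4) S=122.1405 payoff=0.0000 vs cont=6.4557 → 6.4557 [wait]  node(5,5) S=159.7838 payoff=0.0000 vs cont=0.0000 → 0.0000 [wait]  ⇒ S*(5)=93.3655
t_4: node(4,0) S=47.6984 payoff=70.8116 vs cont=70.0625 → 70.8116 [stop]  node(4,1) S=62.3989 payoff=56.1111 vs cont=55.3620 → 56.1111 [stop]  node(4,2) S=81.6300 payoff=36.8800 vs cont=36.1308 → 36.8800 [stop]  node(4,3) S=106.7881 payoff=11.7219 vs cont=15.8844 → 15.8844 [wait]  node(4,4) S=139.6999 payoff=0.0000 vs cont=3.2711 → 3.2711 [wait]  ⇒ S*(4)=81.6300
t_3: node(3,0) S=54.5557 payoff=63.9543 vs cont=63.2051 → 63.9543 [stop]  node(3,1) S=71.3696 payoff=47.1404 vs cont=46.3912 → 47.1404 [stop]  node(3,2) S=93.3655 payoff=25.1445 vs cont=26.4224 → 26.4224 [wait]  node(3,3) S=122.1405 payoff=0.0000 vs cont=9.6416 → 9.6416 [wait]  ⇒ S*(3)=71.3696
t_2: node(2,0) S=62.3989 payoff=56.1111 vs cont=55.3620 → 56.1111 [stop]  node(2,1) S=81.6300 payoff=36.8800 vs cont=36.7531 → 36.8800 [stop]  node(2,2) S=106.7881 payoff=11.7219 vs cont=18.0834 → 18.0834 [wait]  ⇒ S*(2)=81.6300
t_1: node(1,0) S=71.3696 payoff=47.1404 vs cont=46.3912 → 47.1404 [stop]  node(1,1) S=93.3655 payoff=25.1445 vs cont=27.4933 → 27.4933 [wait]  ⇒ S*(1)=71.3696
t_0: node(0,0) S=81.6300 payoff=36.8800 vs cont=37.2746 → 37.2746 [wait]  ⇒ S*(0)=-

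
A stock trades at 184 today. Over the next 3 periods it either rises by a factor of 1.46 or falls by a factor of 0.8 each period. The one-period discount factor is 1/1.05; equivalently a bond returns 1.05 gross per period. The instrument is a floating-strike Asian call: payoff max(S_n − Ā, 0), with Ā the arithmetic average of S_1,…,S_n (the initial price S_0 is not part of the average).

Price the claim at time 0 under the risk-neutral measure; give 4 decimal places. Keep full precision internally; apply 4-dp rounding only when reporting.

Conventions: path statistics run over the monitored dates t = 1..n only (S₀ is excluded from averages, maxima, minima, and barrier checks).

Under the martingale measure an up-move has probability p* = 0.3788; value the claim as the probability-weighted average of per-path payoffs, discounted 3 periods at R = 1.05.
Enumerate all 2^3 = 8 price paths (U = up ×1.46, D = down ×0.8); each path with k up-moves has probability p*^k·(1−p*)^(3−k).
DDD: Ā=119.7227, payoff=0.0000, prob=0.239729
UDD: Ā=218.4939, payoff=0.0000, prob=0.146176
DUD: Ā=178.0139, payoff=0.0000, prob=0.146176
UUD: Ā=324.8753, payoff=0.0000, prob=0.089132
DDU: Ā=145.6299, payoff=26.2997, prob=0.146176
UDU: Ā=265.7745, payoff=47.9970, prob=0.089132
DUU: Ā=225.2945, payoff=88.4770, prob=0.089132
UUU: Ā=411.1625, payoff=161.4705, prob=0.054349
Price = Σ prob·payoff / R^3 = 24.784242 / 1.157625 = 21.4096

price = 21.4096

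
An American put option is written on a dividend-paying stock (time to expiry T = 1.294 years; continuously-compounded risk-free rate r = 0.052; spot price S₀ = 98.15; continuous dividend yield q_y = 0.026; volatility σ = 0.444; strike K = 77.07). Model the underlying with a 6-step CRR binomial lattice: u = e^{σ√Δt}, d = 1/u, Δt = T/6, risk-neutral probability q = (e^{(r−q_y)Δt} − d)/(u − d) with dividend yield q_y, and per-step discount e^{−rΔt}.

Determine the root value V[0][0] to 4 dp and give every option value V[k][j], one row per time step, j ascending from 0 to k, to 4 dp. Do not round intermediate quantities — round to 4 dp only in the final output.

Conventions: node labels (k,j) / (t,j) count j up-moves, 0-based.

price = 8.2821
tree:
8.2821
12.3904 3.7035
18.0277 6.1326 0.9670
25.3311 9.9687 1.8183 0.0000
34.0475 15.8060 3.4190 0.0000 0.0000
42.0636 24.1957 6.4287 0.0000 0.0000 0.0000
48.5861 34.0475 12.0880 0.0000 0.0000 0.0000 0.0000

params: Δt=0.21567 u=1.22899 d=0.81368 q=0.46217 e^(-rΔt)=0.98885
t_6 payoffs: 48.5861 34.0475 12.0880 0.0000 0.0000 0.0000 0.0000
k=5: node(5,0) S=35.0064 payoff=42.0636 vs cont=41.3999 → 42.0636 [stop]  node(5,1) S=52.8743 payoff=24.1957 vs cont=23.6319 → 24.1957 [stop]  node(5,2) S=79.8623 payoff=0.0000 vs cont=6.4287 → 6.4287 [wait]  node(5,3) S=120.6254 payoff=0.0000 vs cont=0.0000 → 0.0000 [wait]  node(5,4) S=182.1949 payoff=0.0000 vs cont=0.0000 → 0.0000 [wait]  node(5,5) S=275.1904 payoff=0.0000 vs cont=0.0000 → 0.0000 [wait]
k=4: node(4,0) S=43.0225 payoff=34.0475 vs cont=33.4286 → 34.0475 [stop]  node(4,1) S=64.9820 payoff=12.0880 vs cont=15.8060 → 15.8060 [wait]  node(4,2) S=98.1500 payoff=0.0000 vs cont=3.4190 → 3.4190 [wait]  node(4,3) S=148.2475 payoff=0.0000 vs cont=0.0000 → 0.0000 [wait]  node(4,4) S=223.9158 payoff=0.0000 vs cont=0.0000 → 0.0000 [wait]
k=3: node(3,0) S=52.8743 payoff=24.1957 vs cont=25.3311 → 25.3311 [wait]  node(3,1) S=79.8623 payoff=0.0000 vs cont=9.9687 → 9.9687 [wait]  node(3,2) S=120.6254 payoff=0.0000 vs cont=1.8183 → 1.8183 [wait]  node(3,3) S=182.1949 payoff=0.0000 vs cont=0.0000 → 0.0000 [wait]
k=2: node(2,0) S=64.9820 payoff=12.0880 vs cont=18.0277 → 18.0277 [wait]  node(2,1) S=98.1500 payoff=0.0000 vs cont=6.1326 → 6.1326 [wait]  node(2,2) S=148.2475 payoff=0.0000 vs cont=0.9670 → 0.9670 [wait]
k=1: node(1,0) S=79.8623 payoff=0.0000 vs cont=12.3904 → 12.3904 [wait]  node(1,1) S=120.6254 payoff=0.0000 vs cont=3.7035 → 3.7035 [wait]
k=0: node(0,0) S=98.1500 payoff=0.0000 vs cont=8.2821 → 8.2821 [wait]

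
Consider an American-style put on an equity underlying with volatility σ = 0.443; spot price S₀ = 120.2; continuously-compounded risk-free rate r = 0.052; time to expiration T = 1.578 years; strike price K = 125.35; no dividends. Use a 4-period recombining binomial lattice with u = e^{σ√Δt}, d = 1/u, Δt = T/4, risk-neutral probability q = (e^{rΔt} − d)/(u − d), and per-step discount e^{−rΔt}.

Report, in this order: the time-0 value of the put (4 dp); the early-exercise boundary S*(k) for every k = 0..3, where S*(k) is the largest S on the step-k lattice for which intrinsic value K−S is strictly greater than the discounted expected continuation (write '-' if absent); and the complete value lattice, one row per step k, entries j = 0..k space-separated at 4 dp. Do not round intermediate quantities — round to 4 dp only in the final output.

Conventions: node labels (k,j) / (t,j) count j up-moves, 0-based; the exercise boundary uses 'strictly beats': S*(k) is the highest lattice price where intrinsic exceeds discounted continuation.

Δt=0.39450  u=1.32081  d=0.75711  q=0.46765  discount=0.97969
step 4 (expiry): payoffs max(K−S,0) = 85.8549 56.4492 5.1500 0.0000 0.0000
step 3: (k=3,j=0): S=52.1655, K−S=73.1845, hold=70.6392 ⇒ V=73.1845 exercise | (k=3,j=1): S=91.0048, K−S=34.3452, hold=31.8000 ⇒ V=34.3452 exercise | (k=3,j=2): S=158.7613, K−S=0.0000, hold=2.6859 ⇒ V=2.6859 continue | (k=3,j=3): S=276.9652, K−S=0.0000, hold=0.0000 ⇒ V=0.0000 continue  boundary S*=91.0048
step 2: (k=2,j=0): S=68.9008, K−S=56.4492, hold=53.9040 ⇒ V=56.4492 exercise | (k=2,j=1): S=120.2000, K−S=5.1500, hold=19.1429 ⇒ V=19.1429 continue | (k=2,j=2): S=209.6935, K−S=0.0000, hold=1.4008 ⇒ V=1.4008 continue  boundary S*=68.9008
step 1: (k=1,j=0): S=91.0048, K−S=34.3452, hold=38.2109 ⇒ V=38.2109 continue | (k=1,j=1): S=158.7613, K−S=0.0000, hold=10.6256 ⇒ V=10.6256 continue  boundary S*=-
step 0: (k=0,j=0): S=120.2000, K−S=5.1500, hold=24.7967 ⇒ V=24.7967 continue  boundary S*=-

price = 24.7967
boundary = - - 68.9008 91.0048
tree:
24.7967
38.2109 10.6256
56.4492 19.1429 1.4008
73.1845 34.3452 2.6859 0.0000
85.8549 56.4492 5.1500 0.0000 0.0000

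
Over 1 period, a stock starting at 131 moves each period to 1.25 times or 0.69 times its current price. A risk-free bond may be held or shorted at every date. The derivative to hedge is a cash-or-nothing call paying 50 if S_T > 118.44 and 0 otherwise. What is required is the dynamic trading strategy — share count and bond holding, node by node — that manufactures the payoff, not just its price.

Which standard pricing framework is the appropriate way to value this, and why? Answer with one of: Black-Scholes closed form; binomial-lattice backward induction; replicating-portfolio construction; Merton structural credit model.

framework: replicating-portfolio construction

Key observation: the task asks for the hedge itself — share and bond holdings at every node of the 1-period tree on spot 131 with factors 1.25/0.69 — which is exactly what the replicating-portfolio construction produces.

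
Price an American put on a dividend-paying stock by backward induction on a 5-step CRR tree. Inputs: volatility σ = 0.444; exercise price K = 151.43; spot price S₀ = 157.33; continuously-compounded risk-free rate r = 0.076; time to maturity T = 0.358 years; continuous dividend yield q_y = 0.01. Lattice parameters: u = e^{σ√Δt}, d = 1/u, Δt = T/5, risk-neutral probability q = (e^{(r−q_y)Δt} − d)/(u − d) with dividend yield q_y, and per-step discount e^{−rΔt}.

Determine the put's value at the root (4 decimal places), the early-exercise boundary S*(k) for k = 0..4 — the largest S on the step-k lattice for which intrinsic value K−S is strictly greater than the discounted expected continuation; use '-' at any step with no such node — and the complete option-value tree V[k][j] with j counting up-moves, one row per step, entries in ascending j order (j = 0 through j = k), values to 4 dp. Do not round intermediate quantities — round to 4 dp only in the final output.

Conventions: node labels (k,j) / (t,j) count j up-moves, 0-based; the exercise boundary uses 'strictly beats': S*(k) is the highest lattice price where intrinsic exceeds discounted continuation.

price = 12.7769
boundary = - - - 110.1592 124.0560
tree:
12.7769
19.6202 5.8028
29.1047 9.9756 1.5280
41.2708 16.7772 3.0138 0.0000
53.6109 27.3740 5.9443 0.0000 0.0000
64.5686 41.2708 11.7241 0.0000 0.0000 0.0000

Δt=0.07160, u=1.12615, d=0.88798, q=0.49022, disc=e^(-rΔt)=0.99457
k=5 terminal: V=max(K-S,0) → 64.5686 41.2708 11.7241 0.0000 0.0000 0.0000
k=4: j=0 S=97.8191 intr=53.6109 cont=52.8591 V=53.6109[EX]; j=1 S=124.0560 intr=27.3740 cont=26.6410 V=27.3740[EX]; j=2 S=157.3300 intr=0.0000 cont=5.9443 V=5.9443[hold]; j=3 S=199.5287 intr=0.0000 cont=0.0000 V=0.0000[hold]; j=4 S=253.0459 intr=0.0000 cont=0.0000 V=0.0000[hold]  S*(4)=124.0560
k=3: j=0 S=110.1592 intr=41.2708 cont=40.5279 V=41.2708[EX]; j=1 S=139.7059 intr=11.7241 cont=16.7772 V=16.7772[hold]; j=2 S=177.1775 intr=0.0000 cont=3.0138 V=3.0138[hold]; j=3 S=224.6996 intr=0.0000 cont=0.0000 V=0.0000[hold]  S*(3)=110.1592
k=2: j=0 S=124.0560 intr=27.3740 cont=29.1047 V=29.1047[hold]; j=1 S=157.3300 intr=0.0000 cont=9.9756 V=9.9756[hold]; j=2 S=199.5287 intr=0.0000 cont=1.5280 V=1.5280[hold]  S*(2)=-
k=1: j=0 S=139.7059 intr=11.7241 cont=19.6202 V=19.6202[hold]; j=1 S=177.1775 intr=0.0000 cont=5.8028 V=5.8028[hold]  S*(1)=-
k=0: j=0 S=157.3300 intr=0.0000 cont=12.7769 V=12.7769[hold]  S*(0)=-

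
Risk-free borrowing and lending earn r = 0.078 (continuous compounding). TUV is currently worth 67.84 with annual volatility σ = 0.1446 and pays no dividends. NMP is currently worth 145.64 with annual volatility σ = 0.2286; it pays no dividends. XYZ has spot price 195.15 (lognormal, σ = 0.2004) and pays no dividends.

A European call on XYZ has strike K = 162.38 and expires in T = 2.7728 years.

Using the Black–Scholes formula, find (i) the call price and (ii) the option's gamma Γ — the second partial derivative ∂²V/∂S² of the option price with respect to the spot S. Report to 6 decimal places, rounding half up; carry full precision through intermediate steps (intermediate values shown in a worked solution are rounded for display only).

price = 67.320353
Γ = 0.002410

σ√T = 0.2004·√2.7728 = 0.333701
d₁ = (ln(S/K) + (r+σ²/2)T) / (σ√T) = (ln(195.15/162.38) + (0.078+0.2004²/2)·2.7728) / 0.333701 = (0.183829 + 0.271956) / 0.333701 = 1.365852
d₂ = d₁ − σ√T = 1.365852 − 0.333701 = 1.032152
e^{−rT} = 0.805511
N(d₁) = 0.914007,  N(d₂) = 0.848999
Call price V = S·N(d₁) − K·e^{−rT}·N(d₂) = 178.368526 − 111.048173 = 67.320353
φ(d₁) = (1/√(2π))·e^{−d₁²/2} = 0.156968
Γ = φ(d₁) / (S·σ·√T) = 0.002410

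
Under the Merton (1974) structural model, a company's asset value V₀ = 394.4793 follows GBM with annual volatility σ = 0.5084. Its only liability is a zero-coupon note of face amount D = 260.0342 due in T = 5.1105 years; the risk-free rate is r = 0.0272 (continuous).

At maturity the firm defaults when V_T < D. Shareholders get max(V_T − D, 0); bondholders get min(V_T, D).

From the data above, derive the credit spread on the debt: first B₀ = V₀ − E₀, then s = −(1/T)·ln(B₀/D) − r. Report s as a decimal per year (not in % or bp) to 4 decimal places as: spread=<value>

spread=0.0652

Apply the equity-as-call identities (strike 260.0342, horizon 5.1105 years):
d₁ = [ln(V₀/D) + (r + σ²/2)T] / (σ√T)
   = [ln(394.4793/260.0342) + (0.0272 + 0.5·0.5084²)·5.1105] / (0.5084·√5.1105)
   = [0.416754 + 0.799462] / 1.149310 = 1.058214
d₂ = d₁ − σ√T = 1.058214 − 1.149310 = -0.091096
N(d₁) = 0.855021,  N(d₂) = 0.463708,  e^(−rT) = 0.870223
E₀ = V₀·N(d₁) − D·e^(−rT)·N(d₂)
   = 394.4793·0.855021 − 260.0342·0.870223·0.463708 = 232.356630
B₀ = V₀ − E₀ = 394.4793 − 232.356630 = 162.122670
spread = −(1/T)·ln(B₀/D) − r = −(1/5.1105)·ln(162.122670/260.0342) − 0.0272 = 0.06524886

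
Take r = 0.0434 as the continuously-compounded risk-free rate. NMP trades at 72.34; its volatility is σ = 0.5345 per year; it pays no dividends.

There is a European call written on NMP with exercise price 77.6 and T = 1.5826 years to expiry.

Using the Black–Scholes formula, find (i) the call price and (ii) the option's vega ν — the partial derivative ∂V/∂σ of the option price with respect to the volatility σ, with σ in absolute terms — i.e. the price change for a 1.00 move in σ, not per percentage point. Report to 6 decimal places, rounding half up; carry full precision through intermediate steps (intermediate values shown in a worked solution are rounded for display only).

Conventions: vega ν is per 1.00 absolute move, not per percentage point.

price = 19.005810
ν = 34.336424

σ√T = 0.5345·√1.5826 = 0.672409
d₁ = (ln(S/K) + (r+σ²/2)T) / (σ√T) = (ln(72.34/77.6) + (0.0434+0.5345²/2)·1.5826) / 0.672409 = (-0.070190 + 0.294752) / 0.672409 = 0.333966
d₂ = d₁ − σ√T = 0.333966 − 0.672409 = -0.338443
e^{−rT} = 0.933621
N(d₁) = 0.630797,  N(d₂) = 0.367515
Call price V = S·N(d₁) − K·e^{−rT}·N(d₂) = 45.631872 − 26.626062 = 19.005810
φ(d₁) = (1/√(2π))·e^{−d₁²/2} = 0.377304
ν = S·φ(d₁)·√T = 34.336424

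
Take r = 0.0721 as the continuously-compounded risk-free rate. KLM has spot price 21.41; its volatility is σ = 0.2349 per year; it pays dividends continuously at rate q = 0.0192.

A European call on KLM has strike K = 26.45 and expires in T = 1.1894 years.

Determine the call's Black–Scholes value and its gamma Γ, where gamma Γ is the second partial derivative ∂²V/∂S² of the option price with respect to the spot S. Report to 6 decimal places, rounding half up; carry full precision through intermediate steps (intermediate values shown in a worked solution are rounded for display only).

price = 1.002283
Γ = 0.064204

σ√T = 0.2349·√1.1894 = 0.256181
d₁ = (ln(S/K) + (r−q+σ²/2)T) / (σ√T) = (ln(21.41/26.45) + (0.0721−0.0192+0.2349²/2)·1.1894) / 0.256181 = (-0.211398 + 0.095734) / 0.256181 = -0.451495
d₂ = d₁ − σ√T = -0.451495 − 0.256181 = -0.707676
e^{−rT} = 0.917818
e^{−qT} = 0.977422
N(d₁) = 0.325816,  N(d₂) = 0.239573
Call price V = S·e^{−qT}·N(d₁) − K·e^{−rT}·N(d₂) = 6.818234 − 5.815951 = 1.002283
φ(d₁) = (1/√(2π))·e^{−d₁²/2} = 0.360284
Γ = e^{−qT}·φ(d₁) / (S·σ·√T) = 0.064204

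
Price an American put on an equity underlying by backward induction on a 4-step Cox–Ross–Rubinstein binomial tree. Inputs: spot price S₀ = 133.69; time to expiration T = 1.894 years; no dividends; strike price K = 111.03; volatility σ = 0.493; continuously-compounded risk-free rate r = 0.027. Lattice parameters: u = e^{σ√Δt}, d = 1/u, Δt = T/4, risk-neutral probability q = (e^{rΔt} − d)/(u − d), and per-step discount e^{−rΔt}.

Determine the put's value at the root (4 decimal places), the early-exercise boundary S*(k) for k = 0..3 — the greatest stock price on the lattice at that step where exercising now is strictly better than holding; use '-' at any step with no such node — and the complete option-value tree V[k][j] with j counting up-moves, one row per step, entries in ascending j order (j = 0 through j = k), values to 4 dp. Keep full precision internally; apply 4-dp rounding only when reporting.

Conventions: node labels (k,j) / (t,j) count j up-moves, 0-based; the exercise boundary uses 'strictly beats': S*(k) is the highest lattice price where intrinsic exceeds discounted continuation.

price = 20.5807
boundary = - - - 48.3180
tree:
20.5807
31.0929 7.5140
45.3536 13.4606 0.0000
62.7120 24.1136 0.0000 0.0000
76.6125 43.1973 0.0000 0.0000 0.0000

Δt=0.47350, u=1.40388, d=0.71231, q=0.43460, disc=e^(-rΔt)=0.98730
k=4 terminal: V=max(K-S,0) → 76.6125 43.1973 0.0000 0.0000 0.0000
k=3: j=0 S=48.3180 intr=62.7120 cont=61.3016 V=62.7120[EX]; j=1 S=95.2289 intr=15.8011 cont=24.1136 V=24.1136[hold]; j=2 S=187.6847 intr=0.0000 cont=0.0000 V=0.0000[hold]; j=3 S=369.9039 intr=0.0000 cont=0.0000 V=0.0000[hold]  S*(3)=48.3180
k=2: j=0 S=67.8327 intr=43.1973 cont=45.3536 V=45.3536[hold]; j=1 S=133.6900 intr=0.0000 cont=13.4606 V=13.4606[hold]; j=2 S=263.4869 intr=0.0000 cont=0.0000 V=0.0000[hold]  S*(2)=-
k=1: j=0 S=95.2289 intr=15.8011 cont=31.0929 V=31.0929[hold]; j=1 S=187.6847 intr=0.0000 cont=7.5140 V=7.5140[hold]  S*(1)=-
k=0: j=0 S=133.6900 intr=0.0000 cont=20.5807 V=20.5807[hold]  S*(0)=-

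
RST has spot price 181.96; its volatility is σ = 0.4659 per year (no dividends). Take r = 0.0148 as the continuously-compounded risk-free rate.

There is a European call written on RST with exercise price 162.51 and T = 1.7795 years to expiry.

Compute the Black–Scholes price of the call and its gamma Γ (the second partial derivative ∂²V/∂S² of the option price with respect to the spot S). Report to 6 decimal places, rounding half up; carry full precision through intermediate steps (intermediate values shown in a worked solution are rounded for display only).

price = 54.353220
Γ = 0.003057

σ√T = 0.4659·√1.7795 = 0.621501
d₁ = (ln(S/K) + (r+σ²/2)T) / (σ√T) = (ln(181.96/162.51) + (0.0148+0.4659²/2)·1.7795) / 0.621501 = (0.113047 + 0.219468) / 0.621501 = 0.535020
d₂ = d₁ − σ√T = 0.535020 − 0.621501 = -0.086480
e^{−rT} = 0.974007
N(d₁) = 0.703682,  N(d₂) = 0.465542
Call price V = S·N(d₁) − K·e^{−rT}·N(d₂) = 128.041996 − 73.688775 = 54.353220
φ(d₁) = (1/√(2π))·e^{−d₁²/2} = 0.345742
Γ = φ(d₁) / (S·σ·√T) = 0.003057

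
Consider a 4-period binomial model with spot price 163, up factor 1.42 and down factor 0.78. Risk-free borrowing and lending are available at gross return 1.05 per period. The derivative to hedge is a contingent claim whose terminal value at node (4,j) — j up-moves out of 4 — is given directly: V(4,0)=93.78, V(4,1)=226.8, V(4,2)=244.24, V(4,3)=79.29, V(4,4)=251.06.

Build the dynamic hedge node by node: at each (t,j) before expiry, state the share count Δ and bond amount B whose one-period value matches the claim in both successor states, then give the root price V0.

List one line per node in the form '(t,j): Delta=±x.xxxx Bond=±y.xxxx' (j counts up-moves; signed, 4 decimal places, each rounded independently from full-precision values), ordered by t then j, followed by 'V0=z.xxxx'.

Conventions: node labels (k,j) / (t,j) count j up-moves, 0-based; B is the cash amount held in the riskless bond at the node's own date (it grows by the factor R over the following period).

(0,0): Delta=-0.0409 Bond=165.7127
(1,0): Delta=0.2632 Bond=135.3390
(1,1): Delta=-0.2698 Bond=226.9759
(2,0): Delta=1.2644 Bond=42.8175
(2,1): Delta=-0.4905 Bond=278.1680
(2,2): Delta=-0.1037 Bond=183.7247
(3,0): Delta=2.6870 Bond=-65.0839
(3,1): Delta=0.1935 Bond=195.7571
(3,2): Delta=-1.0053 Bond=424.0693
(3,3): Delta=0.5751 Bond=-123.8616
V0=159.0456

Risk-neutral probability p* = (R−d)/(u−d) = (1.05−0.78)/(1.42−0.78) = 0.4219.
Payoffs at expiry: V(4,0)=93.7800, V(4,1)=226.8000, V(4,2)=244.2400, V(4,3)=79.2900, V(4,4)=251.0600
  t=3,j=0: stock 77.3520 → up 109.8398 (V=226.8000), down 60.3345 (V=93.7800). Price 142.7598; hedge Δ=2.6870, bond B=-65.0839.
  t=3,j=1: stock 140.8203 → up 199.9648 (V=244.2400), down 109.8398 (V=226.8000). Price 223.0071; hedge Δ=0.1935, bond B=195.7571.
  t=3,j=2: stock 256.3651 → up 364.0384 (V=79.2900), down 199.9648 (V=244.2400). Price 166.3350; hedge Δ=-1.0053, bond B=424.0693.
  t=3,j=3: stock 466.7159 → up 662.7366 (V=251.0600), down 364.0384 (V=79.2900). Price 144.5290; hedge Δ=0.5751, bond B=-123.8616.
  t=2,j=0: stock 99.1692 → up 140.8203 (V=223.0071), down 77.3520 (V=142.7598). Price 168.2040; hedge Δ=1.2644, bond B=42.8175.
  t=2,j=1: stock 180.5388 → up 256.3651 (V=166.3350), down 140.8203 (V=223.0071). Price 189.6177; hedge Δ=-0.4905, bond B=278.1680.
  t=2,j=2: stock 328.6732 → up 466.7159 (V=144.5290), down 256.3651 (V=166.3350). Price 149.6529; hedge Δ=-0.1037, bond B=183.7247.
  t=1,j=0: stock 127.1400 → up 180.5388 (V=189.6177), down 99.1692 (V=168.2040). Price 168.7980; hedge Δ=0.2632, bond B=135.3390.
  t=1,j=1: stock 231.4600 → up 328.6732 (V=149.6529), down 180.5388 (V=189.6177). Price 164.5310; hedge Δ=-0.2698, bond B=226.9759.
  t=0,j=0: stock 163.0000 → up 231.4600 (V=164.5310), down 127.1400 (V=168.7980). Price 159.0456; hedge Δ=-0.0409, bond B=165.7127.
Sanity check at the root: Δ(0,0)·S0 + B(0,0) reproduces V0 = 159.0456.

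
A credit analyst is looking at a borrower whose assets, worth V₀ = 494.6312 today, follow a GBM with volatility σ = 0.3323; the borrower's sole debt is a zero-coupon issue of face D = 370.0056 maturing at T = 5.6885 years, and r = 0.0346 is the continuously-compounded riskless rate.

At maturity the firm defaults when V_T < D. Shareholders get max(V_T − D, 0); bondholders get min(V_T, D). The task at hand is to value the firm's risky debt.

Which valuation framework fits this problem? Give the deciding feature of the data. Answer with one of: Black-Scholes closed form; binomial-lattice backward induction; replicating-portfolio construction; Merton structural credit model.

Key observation: assets follow a GBM and default happens iff V_T < 370.0056; valuing claims on that split (equity as a call, risky debt as the residual) is the structural model's definition.

framework: Merton structural credit model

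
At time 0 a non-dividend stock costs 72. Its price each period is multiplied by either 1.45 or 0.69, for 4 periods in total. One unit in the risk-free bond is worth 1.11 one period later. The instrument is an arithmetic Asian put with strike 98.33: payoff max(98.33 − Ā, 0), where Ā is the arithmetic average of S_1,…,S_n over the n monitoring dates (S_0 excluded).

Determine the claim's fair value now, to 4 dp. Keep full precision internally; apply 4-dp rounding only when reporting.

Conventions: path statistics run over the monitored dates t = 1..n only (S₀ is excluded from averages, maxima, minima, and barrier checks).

Set p* = 0.5526 (from d < R < u); the path-dependent value is the discounted p*-expectation over all price paths.
Enumerate all 2^4 = 16 price paths (U = up ×1.45, D = down ×0.69); each path with k up-moves has probability p*^k·(1−p*)^(4−k).
DDDD: Ā=30.9830, payoff=67.3470, prob=0.040055
UDDD: Ā=65.1093, payoff=33.2207, prob=0.049480
DUDD: Ā=51.4293, payoff=46.9007, prob=0.049480
UUDD: Ā=108.0761, payoff=0.0000, prob=0.061123
DDUD: Ā=41.9901, payoff=56.3399, prob=0.049480
UDUD: Ā=88.2401, payoff=10.0899, prob=0.061123
DUUD: Ā=74.5601, payoff=23.7699, prob=0.061123
UUUD: Ā=156.6842, payoff=0.0000, prob=0.075504
DDDU: Ā=35.4770, payoff=62.8530, prob=0.049480
UDDU: Ā=74.5532, payoff=23.7768, prob=0.061123
DUDU: Ā=60.8732, payoff=37.4568, prob=0.061123
UUDU: Ā=127.9220, payoff=0.0000, prob=0.075504
DDUU: Ā=51.4340, payoff=46.8960, prob=0.061123
UDUU: Ā=108.0860, payoff=0.0000, prob=0.075504
DUUU: Ā=94.4060, payoff=3.9240, prob=0.075504
UUUU: Ā=198.3894, payoff=0.0000, prob=0.093270
Price = Σ prob·payoff / R^4 = 21.534776 / 1.518070 = 14.1856

price = 14.1856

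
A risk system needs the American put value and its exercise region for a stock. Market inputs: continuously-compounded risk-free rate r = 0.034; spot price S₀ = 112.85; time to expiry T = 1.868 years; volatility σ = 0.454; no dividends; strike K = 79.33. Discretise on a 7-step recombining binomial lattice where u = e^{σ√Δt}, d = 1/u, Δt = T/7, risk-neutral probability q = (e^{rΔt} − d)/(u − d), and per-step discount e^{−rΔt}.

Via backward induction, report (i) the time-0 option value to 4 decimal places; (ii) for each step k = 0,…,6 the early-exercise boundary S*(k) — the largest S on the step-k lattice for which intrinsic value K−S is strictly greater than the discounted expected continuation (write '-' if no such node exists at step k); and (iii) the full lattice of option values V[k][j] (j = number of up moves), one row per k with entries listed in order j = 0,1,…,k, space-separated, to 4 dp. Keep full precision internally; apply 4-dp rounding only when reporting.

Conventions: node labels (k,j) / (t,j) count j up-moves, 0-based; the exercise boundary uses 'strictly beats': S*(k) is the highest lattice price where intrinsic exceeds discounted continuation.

params: Δt=0.26686 u=1.26431 d=0.79094 q=0.46089 e^(-rΔt)=0.99097
t_7 payoffs: 57.4765 44.3975 23.4909 0.0000 0.0000 0.0000 0.0000 0.0000
t_6: node(6,0) S=27.6297 payoff=51.7003 vs cont=50.9838 → 51.7003 [stop]  node(6,1) S=44.1656 payoff=35.1644 vs cont=34.4479 → 35.1644 [stop]  node(6,2) S=70.5981 payoff=8.7319 vs cont=12.5498 → 12.5498 [wait]  node(6,3) S=112.8500 payoff=0.0000 vs cont=0.0000 → 0.0000 [wait]  node(6,4) S=180.3891 payoff=0.0000 vs cont=0.0000 → 0.0000 [wait]  node(6,5) S=288.3493 payoff=0.0000 vs cont=0.0000 → 0.0000 [wait]  node(6,6) S=460.9222 payoff=0.0000 vs cont=0.0000 → 0.0000 [wait]  ⇒ S*(6)=44.1656
t_5: node(5,0) S=34.9325 payoff=44.3975 vs cont=43.6810 → 44.3975 [stop]  node(5,1) S=55.8391 payoff=23.4909 vs cont=24.5181 → 24.5181 [wait]  node(5,2) S=89.2580 payoff=0.0000 vs cont=6.7046 → 6.7046 [wait]  node(5,3) S=142.6776 payoff=0.0000 vs cont=0.0000 → 0.0000 [wait]  node(5,4) S=228.0681 payoff=0.0000 vs cont=0.0000 → 0.0000 [wait]  node(5,5) S=364.5636 payoff=0.0000 vs cont=0.0000 → 0.0000 [wait]  ⇒ S*(5)=34.9325
t_4: node(4,0) S=44.1656 payoff=35.1644 vs cont=34.9170 → 35.1644 [stop]  node(4,1) S=70.5981 payoff=8.7319 vs cont=16.1608 → 16.1608 [wait]  node(4,2) S=112.8500 payoff=0.0000 vs cont=3.5819 → 3.5819 [wait]  node(4,3) S=180.3891 payoff=0.0000 vs cont=0.0000 → 0.0000 [wait]  node(4,4) S=288.3493 payoff=0.0000 vs cont=0.0000 → 0.0000 [wait]  ⇒ S*(4)=44.1656
t_3: node(3,0) S=55.8391 payoff=23.4909 vs cont=26.1673 → 26.1673 [wait]  node(3,1) S=89.2580 payoff=0.0000 vs cont=10.2697 → 10.2697 [wait]  node(3,2) S=142.6776 payoff=0.0000 vs cont=1.9136 → 1.9136 [wait]  node(3,3) S=228.0681 payoff=0.0000 vs cont=0.0000 → 0.0000 [wait]  ⇒ S*(3)=-
t_2: node(2,0) S=70.5981 payoff=8.7319 vs cont=18.6701 → 18.6701 [wait]  node(2,1) S=112.8500 payoff=0.0000 vs cont=6.3605 → 6.3605 [wait]  node(2,2) S=180.3891 payoff=0.0000 vs cont=1.0223 → 1.0223 [wait]  ⇒ S*(2)=-
t_1: node(1,0) S=89.2580 payoff=0.0000 vs cont=12.8793 → 12.8793 [wait]  node(1,1) S=142.6776 payoff=0.0000 vs cont=3.8649 → 3.8649 [wait]  ⇒ S*(1)=-
t_0: node(0,0) S=112.8500 payoff=0.0000 vs cont=8.6459 → 8.6459 [wait]  ⇒ S*(0)=-

price = 8.6459
boundary = - - - - 44.1656 34.9325 44.1656
tree:
8.6459
12.8793 3.8649
18.6701 6.3605 1.0223
26.1673 10.2697 1.9136 0.0000
35.1644 16.1608 3.5819 0.0000 0.0000
44.3975 24.5181 6.7046 0.0000 0.0000 0.0000
51.7003 35.1644 12.5498 0.0000 0.0000 0.0000 0.0000
57.4765 44.3975 23.4909 0.0000 0.0000 0.0000 0.0000 0.0000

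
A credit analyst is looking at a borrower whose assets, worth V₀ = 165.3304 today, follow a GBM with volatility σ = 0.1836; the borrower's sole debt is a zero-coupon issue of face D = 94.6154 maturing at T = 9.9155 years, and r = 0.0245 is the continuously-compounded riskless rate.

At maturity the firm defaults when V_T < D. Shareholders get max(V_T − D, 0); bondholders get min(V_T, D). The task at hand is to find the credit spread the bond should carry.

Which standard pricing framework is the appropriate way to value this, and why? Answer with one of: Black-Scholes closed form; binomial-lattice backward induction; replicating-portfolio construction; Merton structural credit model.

Key observation: with the firm-asset dynamics (V₀ = 165.3304) and a single zero-coupon liability of face 94.6154 given, debt value, spread, and default probability all derive from the option view of the balance sheet.

framework: Merton structural credit model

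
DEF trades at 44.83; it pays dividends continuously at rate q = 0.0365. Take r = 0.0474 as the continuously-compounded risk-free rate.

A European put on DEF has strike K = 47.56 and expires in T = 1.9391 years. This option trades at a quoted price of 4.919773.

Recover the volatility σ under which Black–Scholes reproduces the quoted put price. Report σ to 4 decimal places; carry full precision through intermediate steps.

At σ = 0.1721 the Black–Scholes value reproduces the quote:
σ√T = 0.1721·√1.9391 = 0.239652
d₁ = (ln(S/K) + (r−q+σ²/2)T) / (σ√T) = (ln(44.83/47.56) + (0.0474−0.0365+0.1721²/2)·1.9391) / 0.239652 = (-0.059115 + 0.049853) / 0.239652 = -0.038647
d₂ = d₁ − σ√T = -0.038647 − 0.239652 = -0.278299
e^{−rT} = 0.912184
e^{−qT} = 0.931669
N(−d₁) = 0.515414,  N(−d₂) = 0.609609
V = K·e^{−rT}·N(−d₂) − S·e^{−qT}·N(−d₁) = 26.446939 − 21.527165 = 4.919773 (equal to the quote); since ∂V/∂σ > 0 for all σ, the implied volatility is unique

sigma = 0.1721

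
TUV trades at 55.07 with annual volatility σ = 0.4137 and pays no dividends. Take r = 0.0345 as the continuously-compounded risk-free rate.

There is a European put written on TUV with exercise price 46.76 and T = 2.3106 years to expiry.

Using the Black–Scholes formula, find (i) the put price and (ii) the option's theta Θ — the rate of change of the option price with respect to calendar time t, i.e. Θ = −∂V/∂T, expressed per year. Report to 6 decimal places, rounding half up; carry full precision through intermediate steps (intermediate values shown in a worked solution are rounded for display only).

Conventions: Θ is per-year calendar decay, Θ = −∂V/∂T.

price = 7.039148
Θ = -1.636071

σ√T = 0.4137·√2.3106 = 0.628851
d₁ = (ln(S/K) + (r+σ²/2)T) / (σ√T) = (ln(55.07/46.76) + (0.0345+0.4137²/2)·2.3106) / 0.628851 = (0.163577 + 0.277443) / 0.628851 = 0.701310
d₂ = d₁ − σ√T = 0.701310 − 0.628851 = 0.072459
e^{−rT} = 0.923379
N(−d₁) = 0.241555,  N(−d₂) = 0.471118
Put price V = K·e^{−rT}·N(−d₂) − S·N(−d₁) = 20.341572 − 13.302424 = 7.039148
φ(d₁) = (1/√(2π))·e^{−d₁²/2} = 0.311967
Θ = −S·φ(d₁)·σ/(2√T) + r·K·e^{−rT}·N(−d₂) = −2.337855 + 0.701784 = -1.636071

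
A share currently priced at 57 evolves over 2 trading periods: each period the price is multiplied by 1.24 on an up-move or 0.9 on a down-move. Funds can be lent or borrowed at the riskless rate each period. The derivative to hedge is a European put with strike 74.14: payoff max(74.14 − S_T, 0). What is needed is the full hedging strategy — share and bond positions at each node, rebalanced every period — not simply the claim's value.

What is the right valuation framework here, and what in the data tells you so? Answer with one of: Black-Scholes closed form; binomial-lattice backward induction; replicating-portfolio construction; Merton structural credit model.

Key observation: what is demanded is not a single number but the (Δ, B) position at each node of the 1.24/0.9 tree starting at 57; constructing those positions is the replicating-portfolio method.

framework: replicating-portfolio construction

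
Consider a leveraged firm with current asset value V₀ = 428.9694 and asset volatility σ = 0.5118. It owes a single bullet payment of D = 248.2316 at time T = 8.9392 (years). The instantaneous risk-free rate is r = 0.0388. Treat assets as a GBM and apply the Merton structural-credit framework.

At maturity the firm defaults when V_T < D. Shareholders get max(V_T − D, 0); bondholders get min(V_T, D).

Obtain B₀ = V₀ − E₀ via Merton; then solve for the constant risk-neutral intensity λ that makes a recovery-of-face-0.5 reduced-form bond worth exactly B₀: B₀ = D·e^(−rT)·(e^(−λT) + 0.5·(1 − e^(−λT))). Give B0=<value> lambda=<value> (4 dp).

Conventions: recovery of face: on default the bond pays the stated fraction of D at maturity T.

Apply the equity-as-call identities (strike 248.2316, horizon 8.9392 years):
d₁ = [ln(V₀/D) + (r + σ²/2)T] / (σ√T)
   = [ln(428.9694/248.2316) + (0.0388 + 0.5·0.5118²)·8.9392] / (0.5118·√8.9392)
   = [0.547023 + 1.517605] / 1.530205 = 1.349249
d₂ = d₁ − σ√T = 1.349249 − 1.530205 = -0.180956
N(d₁) = 0.911372,  N(d₂) = 0.428201,  e^(−rT) = 0.706918
E₀ = V₀·N(d₁) − D·e^(−rT)·N(d₂)
   = 428.9694·0.911372 − 248.2316·0.706918·0.428201 = 315.810052
B₀ = V₀ − E₀ = 428.9694 − 315.810052 = 113.159348
e^(−λT) = (B₀·e^(rT)/D − 0.5)/(1 − 0.5) = (113.1593·1.414592/248.2316 − 0.5)/0.5 = 0.28971662
λ = −ln(0.28971662)/8.9392 = 0.138586

B0=113.1593 lambda=0.1386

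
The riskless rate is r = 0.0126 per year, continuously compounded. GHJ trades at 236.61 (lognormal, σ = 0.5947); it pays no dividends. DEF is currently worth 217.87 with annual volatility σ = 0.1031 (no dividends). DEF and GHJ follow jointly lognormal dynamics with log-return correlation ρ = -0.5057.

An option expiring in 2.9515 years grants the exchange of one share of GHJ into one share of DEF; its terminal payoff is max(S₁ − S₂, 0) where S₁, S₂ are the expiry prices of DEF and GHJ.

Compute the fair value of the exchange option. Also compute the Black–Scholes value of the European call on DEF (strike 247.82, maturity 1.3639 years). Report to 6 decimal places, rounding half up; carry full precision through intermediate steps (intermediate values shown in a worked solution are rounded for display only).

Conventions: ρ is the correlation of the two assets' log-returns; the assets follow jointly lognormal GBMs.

σ_eff = √(σ₁² + σ₂² − 2ρσ₁σ₂) = √(0.1031² + 0.5947² − 2·-0.5057·0.1031·0.5947) = 0.652924
d₁ = (ln(S₁/S₂) + (q₂ − q₁ + σ_eff²/2)T) / (σ_eff√T) = (ln(217.87/236.61) + (0.0 − 0.0 + 0.213155)·2.9515) / 1.121720 = 0.487299
d₂ = d₁ − σ_eff√T = 0.487299 − 1.121720 = -0.634421
N(d₁) = 0.686977,  N(d₂) = 0.262903
V = S₁·e^{−q₁T}·N(d₁) − S₂·e^{−q₂T}·N(d₂) = 149.671621 − 62.205520 = 87.466101
[vanilla: DEF call K=247.82]
σ√T = 0.1031·√1.3639 = 0.120406
d₁ = (ln(S/K) + (r+σ²/2)T) / (σ√T) = (ln(217.87/247.82) + (0.0126+0.1031²/2)·1.3639) / 0.120406 = (-0.128804 + 0.024434) / 0.120406 = -0.866815
d₂ = d₁ − σ√T = -0.866815 − 0.120406 = -0.987221
e^{−rT} = 0.982962
N(d₁) = 0.193022,  N(d₂) = 0.161767
price = S·N(d₁) − K·e^{−rT}·N(d₂) = 42.053656 − 39.406075 = 2.647581

exchange price = 87.466101
price(DEF call K=247.82) = 2.647581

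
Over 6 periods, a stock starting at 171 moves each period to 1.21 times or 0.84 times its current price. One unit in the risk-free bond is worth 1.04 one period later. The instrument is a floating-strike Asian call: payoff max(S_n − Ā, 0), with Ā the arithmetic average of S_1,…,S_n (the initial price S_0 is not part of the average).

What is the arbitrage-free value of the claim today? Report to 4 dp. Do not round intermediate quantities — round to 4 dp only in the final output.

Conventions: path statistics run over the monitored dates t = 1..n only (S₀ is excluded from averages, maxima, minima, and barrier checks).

No-arbitrage gives p* = (R−d)/(u−d) = 0.5405: enumerate every path, weight its payoff by its p*-probability, and discount by R^6.
Enumerate all 2^6 = 64 price paths (U = up ×1.21, D = down ×0.84); each path with k up-moves has probability p*^k·(1−p*)^(6−k).
DDDDDD: Ā=97.0620, payoff=0.0000, prob=0.009408
UDDDDD: Ā=139.8155, payoff=0.0000, prob=0.011068
DUDDDD: Ā=129.2705, payoff=0.0000, prob=0.011068
UUDDDD: Ā=186.2111, payoff=0.0000, prob=0.013021
DDUDDD: Ā=120.4127, payoff=0.0000, prob=0.011068
UDUDDD: Ā=173.4517, payoff=0.0000, prob=0.013021
DUUDDD: Ā=162.9067, payoff=0.0000, prob=0.013021
UUUDDD: Ā=234.6632, payoff=0.0000, prob=0.015319
DDDUDD: Ā=112.9722, payoff=0.0000, prob=0.011068
UDDUDD: Ā=162.7338, payoff=0.0000, prob=0.013021
DUDUDD: Ā=152.1888, payoff=0.0000, prob=0.013021
UUDUDD: Ā=219.2243, payoff=0.0000, prob=0.015319
DDUUDD: Ā=143.3310, payoff=0.0000, prob=0.013021
UDUUDD: Ā=206.4648, payoff=0.0000, prob=0.015319
DUUUDD: Ā=195.9198, payoff=0.0000, prob=0.015319
UUUUDD: Ā=282.2178, payoff=0.0000, prob=0.018022
DDDDUD: Ā=106.7221, payoff=0.0000, prob=0.011068
UDDDUD: Ā=153.7307, payoff=0.0000, prob=0.013021
DUDDUD: Ā=143.1857, payoff=0.0000, prob=0.013021
UUDDUD: Ā=206.2556, payoff=0.0000, prob=0.015319
DDUDUD: Ā=134.3279, payoff=0.0000, prob=0.013021
UDUDUD: Ā=193.4961, payoff=0.0000, prob=0.015319
DUUDUD: Ā=182.9511, payoff=0.0000, prob=0.015319
UUUDUD: Ā=263.5367, payoff=0.0000, prob=0.018022
DDDUUD: Ā=126.8873, payoff=0.0000, prob=0.013021
UDDUUD: Ā=182.7782, payoff=0.0000, prob=0.015319
DUDUUD: Ā=172.2332, payoff=7.3187, prob=0.015319
UUDUUD: Ā=248.0978, payoff=10.5425, prob=0.018022
DDUUUD: Ā=163.3754, payoff=16.1765, prob=0.015319
UDUUUD: Ā=235.3384, payoff=23.3019, prob=0.018022
DUUUUD: Ā=224.7934, payoff=33.8469, prob=0.018022
UUUUUD: Ā=323.8095, payoff=48.7557, prob=0.021203
DDDDDU: Ā=101.4721, payoff=0.0000, prob=0.011068
UDDDDU: Ā=146.1681, payoff=0.0000, prob=0.013021
DUDDDU: Ā=135.6231, payoff=0.0000, prob=0.013021
UUDDDU: Ā=195.3619, payoff=0.0000, prob=0.015319
DDUDDU: Ā=126.7653, payoff=0.0000, prob=0.013021
UDUDDU: Ā=182.6024, payoff=0.0000, prob=0.015319
DUUDDU: Ā=172.0574, payoff=7.4945, prob=0.015319
UUUDDU: Ā=247.8446, payoff=10.7957, prob=0.018022
DDDUDU: Ā=119.3248, payoff=5.3229, prob=0.013021
UDDUDU: Ā=171.8845, payoff=7.6675, prob=0.015319
DUDUDU: Ā=161.3395, payoff=18.2125, prob=0.015319
UUDUDU: Ā=232.4057, payoff=26.2346, prob=0.018022
DDUUDU: Ā=152.4817, payoff=27.0703, prob=0.015319
UDUUDU: Ā=219.6462, payoff=38.9941, prob=0.018022
DUUUDU: Ā=209.1012, payoff=49.5391, prob=0.018022
UUUUDU: Ā=301.2053, payoff=71.3598, prob=0.021203
DDDDUU: Ā=113.0747, payoff=11.5729, prob=0.013021
UDDDUU: Ā=162.8814, payoff=16.6705, prob=0.015319
DUDDUU: Ā=152.3364, payoff=27.2155, prob=0.015319
UUDDUU: Ā=219.4370, payoff=39.2033, prob=0.018022
DDUDUU: Ā=143.4786, payoff=36.0733, prob=0.015319
UDUDUU: Ā=206.6775, payoff=51.9628, prob=0.018022
DUUDUU: Ā=196.1325, payoff=62.5078, prob=0.018022
UUUDUU: Ā=282.5242, payoff=90.0409, prob=0.021203
DDDUUU: Ā=136.0381, payoff=43.5139, prob=0.015319
UDDUUU: Ā=195.9596, payoff=62.6807, prob=0.018022
DUDUUU: Ā=185.4146, payoff=73.2257, prob=0.018022
UUDUUU: Ā=267.0853, payoff=105.4799, prob=0.021203
DDUUUU: Ā=176.5568, payoff=82.0835, prob=0.018022
UDUUUU: Ā=254.3258, payoff=118.2393, prob=0.021203
DUUUUU: Ā=243.7808, payoff=128.7843, prob=0.021203
UUUUUU: Ā=351.1605, payoff=185.5108, prob=0.024944
Price = Σ prob·payoff / R^6 = 30.135659 / 1.265319 = 23.8166

price = 23.8166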